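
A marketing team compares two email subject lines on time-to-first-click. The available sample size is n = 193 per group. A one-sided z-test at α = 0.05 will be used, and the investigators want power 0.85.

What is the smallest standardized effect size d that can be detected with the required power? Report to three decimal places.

Need Φ(δ − 1.645) = 0.85, so δ = 1.645 + 1.036 = 2.681.
δ = d·√(n/2) ⇒ d = δ/√(n/2) = 2.681/√(193/2) = 0.2729.

d ≈ 0.273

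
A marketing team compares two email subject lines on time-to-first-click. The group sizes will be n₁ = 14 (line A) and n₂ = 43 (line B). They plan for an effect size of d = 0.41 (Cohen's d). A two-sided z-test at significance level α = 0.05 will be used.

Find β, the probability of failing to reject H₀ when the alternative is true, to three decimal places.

β ≈ 0.734

Noncentrality parameter: δ = d / √(1/n₁ + 1/n₂) = 0.41 / √(1/14 + 1/43) = 1.3324
Critical value for a two-sided test at α = 0.05: z_{α/2} = 1.960.
Power = Φ(δ − 1.960) + Φ(−δ − 1.960) = Φ(-0.628) + Φ(-3.292) = 0.2652 + 0.0005 = 0.2657.
Type II error: β = 1 − power = 1 − 0.2657 = 0.7343.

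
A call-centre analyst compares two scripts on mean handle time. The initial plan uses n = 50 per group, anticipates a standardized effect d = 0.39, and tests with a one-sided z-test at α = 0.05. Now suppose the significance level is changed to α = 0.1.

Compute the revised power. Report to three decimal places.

δ = d·√(n/2) = 0.39 × √(50/2) = 1.9500 (unchanged). New critical value: z_{0.1} = 1.282.
Revised power = Φ(δ − 1.282) = Φ(0.668) = 0.7481.

Power ≈ 0.748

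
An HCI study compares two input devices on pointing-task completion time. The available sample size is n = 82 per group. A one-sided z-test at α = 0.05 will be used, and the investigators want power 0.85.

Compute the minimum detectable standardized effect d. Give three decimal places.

d ≈ 0.419

Required noncentrality: δ = z_{0.05} + z_{0.15} = 1.645 + 1.036 = 2.681.
δ = d·√(n/2) ⇒ d = δ/√(n/2) = 2.681/√(82/2) = 0.4187.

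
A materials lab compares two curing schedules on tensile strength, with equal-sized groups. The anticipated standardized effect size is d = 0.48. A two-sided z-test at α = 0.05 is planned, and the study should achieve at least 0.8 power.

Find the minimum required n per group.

n = 69 per group

For power 0.8 need Φ(δ − z_{0.025}) = 0.8, so δ = z_{0.025} + z_{0.20} = 1.960 + 0.842 = 2.802.
(Ignoring the negligible lower-tail rejection probability gives the usual closed-form inversion.)
δ = d·√(n/2) ⇒ n = 2(δ/d)² = 2 × (2.802 / 0.48)² = 68.13.
Rounding up, n = 69 per group.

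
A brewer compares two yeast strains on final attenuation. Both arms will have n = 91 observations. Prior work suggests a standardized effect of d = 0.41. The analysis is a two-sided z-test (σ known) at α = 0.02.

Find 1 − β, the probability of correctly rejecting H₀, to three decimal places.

Noncentrality parameter: δ = d·√(n/2) = 0.41 × √(91/2) = 2.7656
Critical value for a two-sided test at α = 0.02: z_{α/2} = 2.326.
Power = Φ(δ − 2.326) + Φ(−δ − 2.326) = Φ(0.439) + Φ(-5.092) = 0.6698 + 0.0000 = 0.6698.

Power ≈ 0.670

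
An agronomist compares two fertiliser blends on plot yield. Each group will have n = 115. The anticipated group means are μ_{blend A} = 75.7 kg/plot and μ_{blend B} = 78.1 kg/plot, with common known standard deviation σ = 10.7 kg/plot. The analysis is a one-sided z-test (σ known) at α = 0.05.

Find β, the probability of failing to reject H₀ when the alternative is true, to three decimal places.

β ≈ 0.478

Standardized effect: d = |μ_{blend A} − μ_{blend B}| / σ = |75.7 − 78.1| / 10.7 = 0.2243
Noncentrality parameter: δ = d·√(n/2) = 0.2243 × √(115/2) = 1.7008
One-sided α = 0.05 → critical value z_{0.05} = 1.645.
Power = Φ(δ − 1.645) = Φ(0.056) = 0.5223.
Type II error: β = 1 − power = 1 − 0.5223 = 0.4777.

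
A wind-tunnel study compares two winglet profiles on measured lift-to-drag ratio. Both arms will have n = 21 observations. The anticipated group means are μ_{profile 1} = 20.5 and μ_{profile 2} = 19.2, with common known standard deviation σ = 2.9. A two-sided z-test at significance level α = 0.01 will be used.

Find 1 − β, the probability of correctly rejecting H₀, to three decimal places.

Standardized effect: d = |μ_{profile 1} − μ_{profile 2}| / σ = |20.5 − 19.2| / 2.9 = 0.4483
Noncentrality parameter: δ = d·√(n/2) = 0.4483 × √(21/2) = 1.4526
Critical value for a two-sided test at α = 0.01: z_{α/2} = 2.576.
Power = Φ(δ − 2.576) + Φ(−δ − 2.576) = Φ(-1.123) + Φ(-4.028) = 0.1307 + 0.0000 = 0.1307.

Power ≈ 0.131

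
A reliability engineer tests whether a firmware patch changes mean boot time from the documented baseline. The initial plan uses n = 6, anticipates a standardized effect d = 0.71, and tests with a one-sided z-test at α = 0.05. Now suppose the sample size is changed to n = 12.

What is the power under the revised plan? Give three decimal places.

With n = 12: δ = d·√n = 0.71 × √12 = 2.4595. Critical value z_{0.05} = 1.645.
Revised power = Φ(δ − 1.645) = Φ(0.815) = 0.7924.

Power ≈ 0.792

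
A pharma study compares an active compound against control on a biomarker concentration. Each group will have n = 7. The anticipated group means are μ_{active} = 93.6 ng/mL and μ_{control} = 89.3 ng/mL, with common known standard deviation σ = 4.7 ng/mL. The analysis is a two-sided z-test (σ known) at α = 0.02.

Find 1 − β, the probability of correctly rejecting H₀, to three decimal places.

Standardized effect: d = |μ_{active} − μ_{control}| / σ = |93.6 − 89.3| / 4.7 = 0.9149
Noncentrality parameter: δ = d·√(n/2) = 0.9149 × √(7/2) = 1.7116
Critical value for a two-sided test at α = 0.02: z_{α/2} = 2.326.
Power = Φ(δ − 2.326) + Φ(−δ − 2.326) = Φ(-0.615) + Φ(-4.038) = 0.2694 + 0.0000 = 0.2694.

Power ≈ 0.269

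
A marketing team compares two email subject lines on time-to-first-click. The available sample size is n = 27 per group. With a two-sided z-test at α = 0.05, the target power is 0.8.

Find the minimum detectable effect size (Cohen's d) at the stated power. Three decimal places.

Required noncentrality: δ = z_{0.025} + z_{0.20} = 1.960 + 0.842 = 2.802.
(Lower-tail contribution to power is negligible for δ > 0.)
δ = d·√(n/2) ⇒ d = δ/√(n/2) = 2.802/√(27/2) = 0.7625.

d ≈ 0.762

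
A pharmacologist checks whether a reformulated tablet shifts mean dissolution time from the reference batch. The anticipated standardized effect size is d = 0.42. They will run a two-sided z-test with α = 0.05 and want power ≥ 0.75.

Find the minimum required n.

n = 40

For power 0.75 need Φ(δ − z_{0.025}) = 0.75, so δ = z_{0.025} + z_{0.25} = 1.960 + 0.674 = 2.634.
(Ignoring the negligible lower-tail rejection probability gives the usual closed-form inversion.)
δ = d·√n ⇒ n = (δ/d)² = (2.634 / 0.42)² = 39.34.
Round up to the next whole unit.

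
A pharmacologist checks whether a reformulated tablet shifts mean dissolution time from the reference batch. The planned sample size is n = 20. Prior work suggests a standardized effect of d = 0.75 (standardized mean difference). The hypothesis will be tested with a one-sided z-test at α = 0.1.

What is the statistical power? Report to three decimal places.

Power ≈ 0.981

Noncentrality parameter: λ = d·√n = 0.75 × √20 = 3.3541
One-sided α = 0.1 → critical value z_{0.1} = 1.282.
Power = Φ(λ − 1.282) = Φ(2.073) = 0.9809.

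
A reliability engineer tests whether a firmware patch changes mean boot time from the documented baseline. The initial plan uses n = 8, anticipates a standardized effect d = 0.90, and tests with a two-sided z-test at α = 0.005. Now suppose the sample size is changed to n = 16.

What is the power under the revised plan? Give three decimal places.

With n = 16: δ = d·√n = 0.90 × √16 = 3.6000. Critical value z_{0.0025} = 2.807.
Revised power = Φ(δ − 2.807) + Φ(−δ − 2.807) = Φ(0.793) + Φ(-6.407) = 0.7861 + 0.0000 = 0.7861.

Power ≈ 0.786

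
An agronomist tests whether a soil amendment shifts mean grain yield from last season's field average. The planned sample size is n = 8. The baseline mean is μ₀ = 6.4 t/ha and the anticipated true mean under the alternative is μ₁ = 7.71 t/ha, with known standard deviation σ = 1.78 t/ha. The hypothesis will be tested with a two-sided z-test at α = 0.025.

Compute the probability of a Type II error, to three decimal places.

β ≈ 0.563

Standardized effect: d = |μ₁ − μ₀| / σ = |7.71 − 6.4| / 1.78 = 0.7360
Noncentrality parameter: δ = d·√n = 0.7360 × √8 = 2.0816
Two-sided α = 0.025 → critical value z_{0.0125} = 2.241.
Power = Φ(δ − 2.241) + Φ(−δ − 2.241) = Φ(-0.160) + Φ(-4.323) = 0.4365 + 0.0000 = 0.4365.
Type II error: β = 1 − power = 1 − 0.4365 = 0.5635.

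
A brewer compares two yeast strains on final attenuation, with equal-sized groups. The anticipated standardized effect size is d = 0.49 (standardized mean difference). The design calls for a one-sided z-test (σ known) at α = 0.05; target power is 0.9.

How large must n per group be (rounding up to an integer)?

For power 0.9 need Φ(δ − z_{0.05}) = 0.9, so δ = z_{0.05} + z_{0.10} = 1.645 + 1.282 = 2.926.
δ = d·√(n/2) ⇒ n = 2(δ/d)² = 2 × (2.926 / 0.49)² = 71.34.
Rounding up, n = 72 per group.

n = 72 per group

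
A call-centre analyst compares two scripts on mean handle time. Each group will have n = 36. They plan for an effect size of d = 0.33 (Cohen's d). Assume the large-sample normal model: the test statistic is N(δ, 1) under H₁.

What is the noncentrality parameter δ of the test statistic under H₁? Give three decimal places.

δ ≈ 1.400

δ = d·√(n/2) = 0.33 × √(36/2) = 1.4001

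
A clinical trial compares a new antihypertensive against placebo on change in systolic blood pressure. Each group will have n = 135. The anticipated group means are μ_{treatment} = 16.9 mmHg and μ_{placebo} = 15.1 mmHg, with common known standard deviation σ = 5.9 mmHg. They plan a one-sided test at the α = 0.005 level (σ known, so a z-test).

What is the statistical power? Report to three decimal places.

Standardized effect: d = |μ_{treatment} − μ_{placebo}| / σ = |16.9 − 15.1| / 5.9 = 0.3051
Noncentrality parameter: δ = d·√(n/2) = 0.3051 × √(135/2) = 2.5065
One-sided α = 0.005 → critical value z_{0.005} = 2.576.
Power = P(Z > 2.576 − δ) = Φ(-0.069) = 0.4724.

Power ≈ 0.472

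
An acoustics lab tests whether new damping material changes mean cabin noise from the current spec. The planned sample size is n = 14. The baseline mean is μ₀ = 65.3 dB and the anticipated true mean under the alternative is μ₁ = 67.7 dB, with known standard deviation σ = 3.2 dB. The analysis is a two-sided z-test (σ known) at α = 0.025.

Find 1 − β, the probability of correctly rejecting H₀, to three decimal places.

Power ≈ 0.714

Standardized effect: d = |μ₁ − μ₀| / σ = |67.7 − 65.3| / 3.2 = 0.7500
Noncentrality parameter: δ = d·√n = 0.7500 × √14 = 2.8062
Critical value for a two-sided test at α = 0.025: z_{α/2} = 2.241.
Power = Φ(δ − 2.241) + Φ(−δ − 2.241) = Φ(0.565) + Φ(-5.048) = 0.7139 + 0.0000 = 0.7139.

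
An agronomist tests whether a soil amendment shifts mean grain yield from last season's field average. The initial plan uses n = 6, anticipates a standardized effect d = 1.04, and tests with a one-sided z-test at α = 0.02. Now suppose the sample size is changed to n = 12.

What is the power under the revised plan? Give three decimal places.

With n = 12: δ = d·√n = 1.04 × √12 = 3.6027. Critical value z_{0.02} = 2.054.
Revised power = P(Z > 2.054 − δ) = Φ(1.549) = 0.9393.

Power ≈ 0.939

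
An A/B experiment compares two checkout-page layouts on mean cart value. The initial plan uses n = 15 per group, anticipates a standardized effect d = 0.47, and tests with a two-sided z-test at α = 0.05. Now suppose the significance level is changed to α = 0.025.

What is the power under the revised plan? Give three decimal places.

Power ≈ 0.170

δ = d·√(n/2) = 0.47 × √(15/2) = 1.2871 (unchanged). New critical value: z_{0.0125} = 2.241.
Revised power = Φ(δ − 2.241) + Φ(−δ − 2.241) = Φ(-0.954) + Φ(-3.529) = 0.1700 + 0.0002 = 0.1702.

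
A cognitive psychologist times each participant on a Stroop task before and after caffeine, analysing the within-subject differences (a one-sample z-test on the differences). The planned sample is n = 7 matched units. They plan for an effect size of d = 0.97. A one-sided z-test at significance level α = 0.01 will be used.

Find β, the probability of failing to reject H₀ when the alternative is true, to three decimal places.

β ≈ 0.405

Noncentrality parameter: δ = d·√n = 0.97 × √7 = 2.5664
One-sided α = 0.01 → critical value z_{0.01} = 2.326.
Power = Φ(δ − 2.326) = Φ(0.240) = 0.5948.
Type II error: β = 1 − power = 1 − 0.5948 = 0.4052.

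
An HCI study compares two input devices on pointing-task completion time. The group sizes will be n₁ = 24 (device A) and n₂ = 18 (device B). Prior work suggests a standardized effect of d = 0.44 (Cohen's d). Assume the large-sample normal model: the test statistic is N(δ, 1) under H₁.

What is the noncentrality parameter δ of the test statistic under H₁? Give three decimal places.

δ = d / √(1/n₁ + 1/n₂) = 0.44 / √(1/24 + 1/18) = 1.4111

δ ≈ 1.411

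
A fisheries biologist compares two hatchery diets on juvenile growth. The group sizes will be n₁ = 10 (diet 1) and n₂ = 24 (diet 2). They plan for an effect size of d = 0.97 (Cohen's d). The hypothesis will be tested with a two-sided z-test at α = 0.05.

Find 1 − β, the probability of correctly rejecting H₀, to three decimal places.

Noncentrality parameter: δ = d / √(1/n₁ + 1/n₂) = 0.97 / √(1/10 + 1/24) = 2.5771
Two-sided α = 0.05 → critical value z_{0.025} = 1.960.
Power = Φ(δ − 1.960) + Φ(−δ − 1.960) = Φ(0.617) + Φ(-4.537) = 0.7314 + 0.0000 = 0.7314.

Power ≈ 0.731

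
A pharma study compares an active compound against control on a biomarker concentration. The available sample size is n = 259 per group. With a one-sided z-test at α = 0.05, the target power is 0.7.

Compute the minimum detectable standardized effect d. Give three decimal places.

Required noncentrality: δ = z_{0.05} + z_{0.30} = 1.645 + 0.524 = 2.169.
δ = d·√(n/2) ⇒ d = δ/√(n/2) = 2.169/√(259/2) = 0.1906.

d ≈ 0.191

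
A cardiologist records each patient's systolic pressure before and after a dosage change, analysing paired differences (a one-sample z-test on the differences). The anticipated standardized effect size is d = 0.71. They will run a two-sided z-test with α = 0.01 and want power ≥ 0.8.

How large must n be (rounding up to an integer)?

n = 24

Set Φ(δ − 2.576) = 0.8; then δ − 2.576 = Φ⁻¹(0.8) = 0.842, giving δ = 3.417.
(The Φ(−δ − z_{α/2}) term is vanishingly small for δ > 0 and is dropped in the standard sample-size formula.)
δ = d·√n ⇒ n = (δ/d)² = (3.417 / 0.71)² = 23.17.
Round up to the next whole unit.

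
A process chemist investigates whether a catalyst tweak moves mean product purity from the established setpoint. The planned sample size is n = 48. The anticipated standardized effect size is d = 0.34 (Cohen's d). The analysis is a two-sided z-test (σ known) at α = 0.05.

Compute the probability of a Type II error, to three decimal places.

Noncentrality parameter: δ = d·√n = 0.34 × √48 = 2.3556
Critical value for a two-sided test at α = 0.05: z_{α/2} = 1.960.
Power = Φ(δ − 1.960) + Φ(−δ − 1.960) = Φ(0.396) + Φ(-4.316) = 0.6538 + 0.0000 = 0.6538.
Type II error: β = 1 − power = 1 − 0.6538 = 0.3462.

β ≈ 0.346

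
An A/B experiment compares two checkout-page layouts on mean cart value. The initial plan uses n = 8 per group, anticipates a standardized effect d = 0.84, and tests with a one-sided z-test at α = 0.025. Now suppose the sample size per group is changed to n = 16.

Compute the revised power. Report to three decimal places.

Power ≈ 0.661

With n = 16 per group: δ = d·√(n/2) = 0.84 × √(16/2) = 2.3759. Critical value z_{0.025} = 1.960.
Revised power = P(Z > 1.960 − δ) = Φ(0.416) = 0.6613.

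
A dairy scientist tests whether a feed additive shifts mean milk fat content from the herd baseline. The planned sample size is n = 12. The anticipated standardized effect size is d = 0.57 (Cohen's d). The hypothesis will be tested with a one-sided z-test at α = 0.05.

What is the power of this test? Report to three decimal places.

Noncentrality parameter: δ = d·√n = 0.57 × √12 = 1.9745
Critical value for a one-sided test at α = 0.05: z_α = 1.645.
Power = P(Z > 1.645 − δ) = Φ(0.330) = 0.6292.

Power ≈ 0.629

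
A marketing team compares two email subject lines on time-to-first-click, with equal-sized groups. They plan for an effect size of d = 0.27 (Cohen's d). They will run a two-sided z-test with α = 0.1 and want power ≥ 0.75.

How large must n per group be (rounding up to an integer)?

Set Φ(δ − 1.645) = 0.75; then δ − 1.645 = Φ⁻¹(0.75) = 0.674, giving δ = 2.319.
(The Φ(−δ − z_{α/2}) term is vanishingly small for δ > 0 and is dropped in the standard sample-size formula.)
δ = d·√(n/2) ⇒ n = 2(δ/d)² = 2 × (2.319 / 0.27)² = 147.58.
Round up to the next whole unit.

n = 148 per group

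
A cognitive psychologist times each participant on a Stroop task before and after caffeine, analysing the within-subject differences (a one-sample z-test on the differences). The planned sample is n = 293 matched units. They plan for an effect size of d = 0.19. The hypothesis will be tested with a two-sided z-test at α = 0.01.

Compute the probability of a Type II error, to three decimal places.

β ≈ 0.249

Noncentrality parameter: δ = d·√n = 0.19 × √293 = 3.2523
Two-sided α = 0.01 → critical value z_{0.005} = 2.576.
Power = Φ(δ − 2.576) + Φ(−δ − 2.576) = Φ(0.676) + Φ(-5.828) = 0.7506 + 0.0000 = 0.7506.
Type II error: β = 1 − power = 1 − 0.7506 = 0.2494.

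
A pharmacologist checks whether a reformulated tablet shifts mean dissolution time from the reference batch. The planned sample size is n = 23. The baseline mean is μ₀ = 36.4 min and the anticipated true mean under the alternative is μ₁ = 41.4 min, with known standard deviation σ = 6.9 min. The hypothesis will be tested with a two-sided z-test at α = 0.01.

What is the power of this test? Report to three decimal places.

Power ≈ 0.816

Standardized effect: d = |μ₁ − μ₀| / σ = |41.4 − 36.4| / 6.9 = 0.7246
Noncentrality parameter: δ = d·√n = 0.7246 × √23 = 3.4752
Critical value for a two-sided test at α = 0.01: z_{α/2} = 2.576.
Power = Φ(δ − 2.576) + Φ(−δ − 2.576) = Φ(0.899) + Φ(-6.051) = 0.8158 + 0.0000 = 0.8158.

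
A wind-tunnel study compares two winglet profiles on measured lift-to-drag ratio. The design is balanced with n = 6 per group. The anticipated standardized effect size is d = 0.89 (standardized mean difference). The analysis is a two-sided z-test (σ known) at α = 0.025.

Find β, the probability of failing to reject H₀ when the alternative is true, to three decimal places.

β ≈ 0.758

Noncentrality parameter: δ = d·√(n/2) = 0.89 × √(6/2) = 1.5415
Two-sided α = 0.025 → critical value z_{0.0125} = 2.241.
Power = Φ(δ − 2.241) + Φ(−δ − 2.241) = Φ(-0.700) + Φ(-3.783) = 0.2420 + 0.0001 = 0.2421.
Type II error: β = 1 − power = 1 − 0.2421 = 0.7579.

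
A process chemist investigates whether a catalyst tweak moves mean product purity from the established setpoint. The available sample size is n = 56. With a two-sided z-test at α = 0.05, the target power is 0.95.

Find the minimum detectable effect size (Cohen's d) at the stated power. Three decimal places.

d ≈ 0.482

Need Φ(δ − 1.960) = 0.95, so δ = 1.960 + 1.645 = 3.605.
(The second rejection-region term Φ(−δ − z_{α/2}) is negligible and dropped.)
δ = d·√n ⇒ d = δ/√n = 3.605/√56 = 0.4817.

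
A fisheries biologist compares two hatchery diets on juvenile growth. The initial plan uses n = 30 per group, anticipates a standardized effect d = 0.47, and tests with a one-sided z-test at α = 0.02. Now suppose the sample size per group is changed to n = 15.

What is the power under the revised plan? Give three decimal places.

Power ≈ 0.222

With n = 15 per group: δ = d·√(n/2) = 0.47 × √(15/2) = 1.2871. Critical value z_{0.02} = 2.054.
Revised power = P(Z > 2.054 − δ) = Φ(-0.767) = 0.2217.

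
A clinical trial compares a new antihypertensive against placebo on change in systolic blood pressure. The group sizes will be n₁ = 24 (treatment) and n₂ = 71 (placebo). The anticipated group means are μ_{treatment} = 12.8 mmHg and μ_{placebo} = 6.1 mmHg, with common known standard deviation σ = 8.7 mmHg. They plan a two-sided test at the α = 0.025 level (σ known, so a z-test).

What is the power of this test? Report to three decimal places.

Standardized effect: d = |μ_{treatment} − μ_{placebo}| / σ = |12.8 − 6.1| / 8.7 = 0.7701
Noncentrality parameter: δ = d / √(1/n₁ + 1/n₂) = 0.7701 / √(1/24 + 1/71) = 3.2616
Two-sided α = 0.025 → critical value z_{0.0125} = 2.241.
Power = Φ(δ − 2.241) + Φ(−δ − 2.241) = Φ(1.020) + Φ(-5.503) = 0.8462 + 0.0000 = 0.8462.

Power ≈ 0.846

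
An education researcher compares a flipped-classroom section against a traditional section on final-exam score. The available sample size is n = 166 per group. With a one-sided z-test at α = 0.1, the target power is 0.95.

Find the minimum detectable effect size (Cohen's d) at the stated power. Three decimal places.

Need Φ(δ − 1.282) = 0.95, so δ = 1.282 + 1.645 = 2.926.
δ = d·√(n/2) ⇒ d = δ/√(n/2) = 2.926/√(166/2) = 0.3212.

d ≈ 0.321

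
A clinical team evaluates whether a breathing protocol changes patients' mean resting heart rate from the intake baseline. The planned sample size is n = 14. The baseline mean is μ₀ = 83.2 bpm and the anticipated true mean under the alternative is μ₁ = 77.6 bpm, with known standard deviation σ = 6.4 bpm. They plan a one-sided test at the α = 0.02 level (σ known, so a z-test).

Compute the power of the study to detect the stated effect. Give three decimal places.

Standardized effect: d = |μ₁ − μ₀| / σ = |77.6 − 83.2| / 6.4 = 0.8750
Noncentrality parameter: δ = d·√n = 0.8750 × √14 = 3.2740
Critical value for a one-sided test at α = 0.02: z_α = 2.054.
Power = P(Z > 2.054 − δ) = Φ(1.220) = 0.8888.

Power ≈ 0.889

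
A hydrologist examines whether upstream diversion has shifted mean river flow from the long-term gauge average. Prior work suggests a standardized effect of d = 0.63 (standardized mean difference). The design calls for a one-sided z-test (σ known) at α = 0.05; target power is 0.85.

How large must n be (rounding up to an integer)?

n = 19

For power 0.85 need Φ(δ − z_{0.05}) = 0.85, so δ = z_{0.05} + z_{0.15} = 1.645 + 1.036 = 2.681.
δ = d·√n ⇒ n = (δ/d)² = (2.681 / 0.63)² = 18.11.
Rounding up, n = 19.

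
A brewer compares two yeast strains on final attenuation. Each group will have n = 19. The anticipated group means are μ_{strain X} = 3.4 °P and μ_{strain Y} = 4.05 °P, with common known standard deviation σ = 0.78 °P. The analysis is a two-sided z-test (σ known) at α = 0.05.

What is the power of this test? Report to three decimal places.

Standardized effect: d = |μ_{strain X} − μ_{strain Y}| / σ = |3.4 − 4.05| / 0.78 = 0.8333
Noncentrality parameter: δ = d·√(n/2) = 0.8333 × √(19/2) = 2.5685
Two-sided α = 0.05 → critical value z_{0.025} = 1.960.
Power = Φ(δ − 1.960) + Φ(−δ − 1.960) = Φ(0.609) + Φ(-4.528) = 0.7286 + 0.0000 = 0.7286.

Power ≈ 0.729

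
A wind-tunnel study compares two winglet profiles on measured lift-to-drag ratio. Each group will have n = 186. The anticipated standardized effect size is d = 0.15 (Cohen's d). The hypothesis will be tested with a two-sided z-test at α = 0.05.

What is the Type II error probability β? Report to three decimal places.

β ≈ 0.696

Noncentrality parameter: δ = d·√(n/2) = 0.15 × √(186/2) = 1.4465
Critical value for a two-sided test at α = 0.05: z_{α/2} = 1.960.
Power = Φ(δ − 1.960) + Φ(−δ − 1.960) = Φ(-0.513) + Φ(-3.407) = 0.3038 + 0.0003 = 0.3042.
Type II error: β = 1 − power = 1 − 0.3042 = 0.6958.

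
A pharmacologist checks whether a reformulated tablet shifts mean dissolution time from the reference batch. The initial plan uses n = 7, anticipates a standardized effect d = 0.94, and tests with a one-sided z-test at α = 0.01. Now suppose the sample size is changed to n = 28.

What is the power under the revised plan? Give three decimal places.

Power ≈ 0.996

With n = 28: δ = d·√n = 0.94 × √28 = 4.9740. Critical value z_{0.01} = 2.326.
Revised power = Φ(δ − 2.326) = Φ(2.648) = 0.9959.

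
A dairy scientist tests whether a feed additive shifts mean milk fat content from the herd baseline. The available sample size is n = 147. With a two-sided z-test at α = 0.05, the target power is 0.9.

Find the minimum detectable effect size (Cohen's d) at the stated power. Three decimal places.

d ≈ 0.267

Need Φ(δ − 1.960) = 0.9, so δ = 1.960 + 1.282 = 3.242.
(The second rejection-region term Φ(−δ − z_{α/2}) is negligible and dropped.)
δ = d·√n ⇒ d = δ/√n = 3.242/√147 = 0.2674.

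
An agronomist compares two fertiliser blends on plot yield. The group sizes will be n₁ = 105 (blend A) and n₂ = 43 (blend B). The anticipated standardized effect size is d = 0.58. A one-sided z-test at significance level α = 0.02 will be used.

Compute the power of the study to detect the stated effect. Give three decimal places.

Noncentrality parameter: δ = d / √(1/n₁ + 1/n₂) = 0.58 / √(1/105 + 1/43) = 3.2035
One-sided α = 0.02 → critical value z_{0.02} = 2.054.
Power = Φ(δ − 2.054) = Φ(1.150) = 0.8749.

Power ≈ 0.875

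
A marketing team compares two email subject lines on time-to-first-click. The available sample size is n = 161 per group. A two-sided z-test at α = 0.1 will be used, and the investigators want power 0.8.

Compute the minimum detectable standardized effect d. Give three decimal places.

d ≈ 0.277

Required noncentrality: δ = z_{0.05} + z_{0.20} = 1.645 + 0.842 = 2.486.
(Lower-tail contribution to power is negligible for δ > 0.)
δ = d·√(n/2) ⇒ d = δ/√(n/2) = 2.486/√(161/2) = 0.2771.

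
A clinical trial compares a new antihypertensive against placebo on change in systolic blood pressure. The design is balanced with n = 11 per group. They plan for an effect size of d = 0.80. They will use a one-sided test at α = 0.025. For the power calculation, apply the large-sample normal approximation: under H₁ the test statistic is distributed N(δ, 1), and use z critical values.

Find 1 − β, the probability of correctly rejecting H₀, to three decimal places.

Noncentrality parameter: δ = d·√(n/2) = 0.80 × √(11/2) = 1.8762
One-sided α = 0.025 → critical value z_{0.025} = 1.960.
Power = Φ(δ − 1.960) = Φ(-0.084) = 0.4666.

Power ≈ 0.467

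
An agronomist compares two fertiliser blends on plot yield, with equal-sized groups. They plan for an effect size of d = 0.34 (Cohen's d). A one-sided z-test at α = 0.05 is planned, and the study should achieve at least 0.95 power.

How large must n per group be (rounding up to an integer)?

Set Φ(δ − 1.645) = 0.95; then δ − 1.645 = Φ⁻¹(0.95) = 1.645, giving δ = 3.290.
δ = d·√(n/2) ⇒ n = 2(δ/d)² = 2 × (3.290 / 0.34)² = 187.23.
Round up to the next whole unit.

n = 188 per group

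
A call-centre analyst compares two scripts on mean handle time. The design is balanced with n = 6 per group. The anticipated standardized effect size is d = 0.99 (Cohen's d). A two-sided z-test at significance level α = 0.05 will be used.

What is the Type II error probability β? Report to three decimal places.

Noncentrality parameter: δ = d·√(n/2) = 0.99 × √(6/2) = 1.7147
Critical value for a two-sided test at α = 0.05: z_{α/2} = 1.960.
Power = Φ(δ − 1.960) + Φ(−δ − 1.960) = Φ(-0.245) + Φ(-3.675) = 0.4031 + 0.0001 = 0.4033.
Type II error: β = 1 − power = 1 − 0.4033 = 0.5967.

β ≈ 0.597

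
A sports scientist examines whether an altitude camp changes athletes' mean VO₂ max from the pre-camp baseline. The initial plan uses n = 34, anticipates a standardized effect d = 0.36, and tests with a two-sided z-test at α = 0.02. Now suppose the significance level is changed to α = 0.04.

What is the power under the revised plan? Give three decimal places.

δ = d·√n = 0.36 × √34 = 2.0991 (unchanged). New critical value: z_{0.02} = 2.054.
Revised power = Φ(δ − 2.054) + Φ(−δ − 2.054) = Φ(0.045) + Φ(-4.153) = 0.5181 + 0.0000 = 0.5181.

Power ≈ 0.518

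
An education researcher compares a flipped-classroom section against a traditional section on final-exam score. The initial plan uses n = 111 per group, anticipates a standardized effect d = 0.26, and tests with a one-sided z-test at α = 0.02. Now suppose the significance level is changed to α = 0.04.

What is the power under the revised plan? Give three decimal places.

Power ≈ 0.574

δ = d·√(n/2) = 0.26 × √(111/2) = 1.9370 (unchanged). New critical value: z_{0.04} = 1.751.
Revised power = P(Z > 1.751 − δ) = Φ(0.186) = 0.5739.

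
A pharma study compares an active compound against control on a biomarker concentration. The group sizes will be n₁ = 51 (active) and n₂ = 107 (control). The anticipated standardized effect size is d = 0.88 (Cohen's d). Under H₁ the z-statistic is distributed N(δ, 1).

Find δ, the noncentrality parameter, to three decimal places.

δ ≈ 5.172

δ = d / √(1/n₁ + 1/n₂) = 0.88 / √(1/51 + 1/107) = 5.1717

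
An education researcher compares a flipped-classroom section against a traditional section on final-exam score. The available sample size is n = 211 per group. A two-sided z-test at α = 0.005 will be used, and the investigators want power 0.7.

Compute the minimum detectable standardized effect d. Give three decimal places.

d ≈ 0.324

Required noncentrality: δ = z_{0.0025} + z_{0.30} = 2.807 + 0.524 = 3.331.
(Lower-tail contribution to power is negligible for δ > 0.)
δ = d·√(n/2) ⇒ d = δ/√(n/2) = 3.331/√(211/2) = 0.3243.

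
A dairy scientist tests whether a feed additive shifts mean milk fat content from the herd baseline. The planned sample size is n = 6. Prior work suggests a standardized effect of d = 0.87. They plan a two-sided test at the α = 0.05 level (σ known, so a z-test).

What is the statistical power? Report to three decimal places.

Power ≈ 0.568

Noncentrality parameter: δ = d·√n = 0.87 × √6 = 2.1311
Critical value for a two-sided test at α = 0.05: z_{α/2} = 1.960.
Power = Φ(δ − 1.960) + Φ(−δ − 1.960) = Φ(0.171) + Φ(-4.091) = 0.5679 + 0.0000 = 0.5679.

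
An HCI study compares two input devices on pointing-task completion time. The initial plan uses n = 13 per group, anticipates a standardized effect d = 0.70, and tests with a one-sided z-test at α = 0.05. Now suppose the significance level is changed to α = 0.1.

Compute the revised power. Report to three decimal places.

Power ≈ 0.693

δ = d·√(n/2) = 0.70 × √(13/2) = 1.7847 (unchanged). New critical value: z_{0.1} = 1.282.
Revised power = P(Z > 1.282 − δ) = Φ(0.503) = 0.6926.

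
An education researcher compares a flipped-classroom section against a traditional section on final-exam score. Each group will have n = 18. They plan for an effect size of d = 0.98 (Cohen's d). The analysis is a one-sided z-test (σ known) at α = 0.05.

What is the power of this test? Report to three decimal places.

Noncentrality parameter: δ = d·√(n/2) = 0.98 × √(18/2) = 2.9400
Critical value for a one-sided test at α = 0.05: z_α = 1.645.
Power = Φ(δ − 1.645) = Φ(1.295) = 0.9024.

Power ≈ 0.902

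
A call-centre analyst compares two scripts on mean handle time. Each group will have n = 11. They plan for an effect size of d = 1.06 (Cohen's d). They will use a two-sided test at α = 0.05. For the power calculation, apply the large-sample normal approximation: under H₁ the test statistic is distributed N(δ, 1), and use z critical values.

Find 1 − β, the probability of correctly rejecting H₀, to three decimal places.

Power ≈ 0.701

Noncentrality parameter: δ = d·√(n/2) = 1.06 × √(11/2) = 2.4859
Critical value for a two-sided test at α = 0.05: z_{α/2} = 1.960.
Power = Φ(δ − 1.960) + Φ(−δ − 1.960) = Φ(0.526) + Φ(-4.446) = 0.7005 + 0.0000 = 0.7005.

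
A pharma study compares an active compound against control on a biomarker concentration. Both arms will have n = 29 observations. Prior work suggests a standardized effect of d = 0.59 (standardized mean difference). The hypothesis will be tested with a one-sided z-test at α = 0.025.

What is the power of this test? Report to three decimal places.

Power ≈ 0.613

Noncentrality parameter: δ = d·√(n/2) = 0.59 × √(29/2) = 2.2467
Critical value for a one-sided test at α = 0.025: z_α = 1.960.
Power = P(Z > 1.960 − δ) = Φ(0.287) = 0.6128.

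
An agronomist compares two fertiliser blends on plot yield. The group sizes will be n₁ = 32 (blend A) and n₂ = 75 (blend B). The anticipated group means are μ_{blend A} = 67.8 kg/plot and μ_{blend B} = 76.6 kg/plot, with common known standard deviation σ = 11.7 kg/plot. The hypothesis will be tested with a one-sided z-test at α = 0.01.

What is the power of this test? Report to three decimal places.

Standardized effect: d = |μ_{blend A} − μ_{blend B}| / σ = |67.8 − 76.6| / 11.7 = 0.7521
Noncentrality parameter: δ = d / √(1/n₁ + 1/n₂) = 0.7521 / √(1/32 + 1/75) = 3.5621
One-sided α = 0.01 → critical value z_{0.01} = 2.326.
Power = P(Z > 2.326 − δ) = Φ(1.236) = 0.8917.

Power ≈ 0.892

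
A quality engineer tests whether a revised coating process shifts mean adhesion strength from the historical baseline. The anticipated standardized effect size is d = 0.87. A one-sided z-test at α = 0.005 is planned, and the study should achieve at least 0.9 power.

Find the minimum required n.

n = 20

Set Φ(δ − 2.576) = 0.9; then δ − 2.576 = Φ⁻¹(0.9) = 1.282, giving δ = 3.857.
δ = d·√n ⇒ n = (δ/d)² = (3.857 / 0.87)² = 19.66.
Rounding up, n = 20.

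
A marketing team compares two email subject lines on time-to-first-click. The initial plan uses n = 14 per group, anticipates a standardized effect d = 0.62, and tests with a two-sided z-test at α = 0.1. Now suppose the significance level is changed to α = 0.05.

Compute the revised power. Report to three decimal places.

δ = d·√(n/2) = 0.62 × √(14/2) = 1.6404 (unchanged). New critical value: z_{0.025} = 1.960.
Revised power = Φ(δ − 1.960) + Φ(−δ − 1.960) = Φ(-0.320) + Φ(-3.600) = 0.3746 + 0.0002 = 0.3748.

Power ≈ 0.375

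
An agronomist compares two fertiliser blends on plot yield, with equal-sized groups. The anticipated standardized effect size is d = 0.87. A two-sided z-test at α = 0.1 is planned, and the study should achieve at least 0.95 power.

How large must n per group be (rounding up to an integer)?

n = 29 per group

For power 0.95 need Φ(δ − z_{0.05}) = 0.95, so δ = z_{0.05} + z_{0.05} = 1.645 + 1.645 = 3.290.
(The Φ(−δ − z_{α/2}) term is vanishingly small for δ > 0 and is dropped in the standard sample-size formula.)
δ = d·√(n/2) ⇒ n = 2(δ/d)² = 2 × (3.290 / 0.87)² = 28.60.
Round up to the next whole unit.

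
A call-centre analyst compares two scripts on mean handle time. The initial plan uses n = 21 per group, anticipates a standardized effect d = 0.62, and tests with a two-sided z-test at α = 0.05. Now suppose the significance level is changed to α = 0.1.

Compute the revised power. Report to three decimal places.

δ = d·√(n/2) = 0.62 × √(21/2) = 2.0090 (unchanged). New critical value: z_{0.05} = 1.645.
Revised power = Φ(δ − 1.645) + Φ(−δ − 1.645) = Φ(0.364) + Φ(-3.654) = 0.6421 + 0.0001 = 0.6423.

Power ≈ 0.642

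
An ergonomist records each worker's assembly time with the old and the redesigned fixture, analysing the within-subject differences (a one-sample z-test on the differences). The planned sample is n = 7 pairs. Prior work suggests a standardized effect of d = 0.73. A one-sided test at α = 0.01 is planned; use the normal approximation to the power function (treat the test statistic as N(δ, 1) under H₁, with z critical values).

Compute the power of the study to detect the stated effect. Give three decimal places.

Noncentrality parameter: δ = d·√n = 0.73 × √7 = 1.9314
One-sided α = 0.01 → critical value z_{0.01} = 2.326.
Power = Φ(δ − 2.326) = Φ(-0.395) = 0.3464.

Power ≈ 0.346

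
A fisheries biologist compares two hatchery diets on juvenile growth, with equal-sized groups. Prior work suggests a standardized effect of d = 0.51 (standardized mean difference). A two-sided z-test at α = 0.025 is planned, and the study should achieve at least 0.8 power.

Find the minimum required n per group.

For power 0.8 need Φ(δ − z_{0.0125}) = 0.8, so δ = z_{0.0125} + z_{0.20} = 2.241 + 0.842 = 3.083.
(The Φ(−δ − z_{α/2}) term is vanishingly small for δ > 0 and is dropped in the standard sample-size formula.)
δ = d·√(n/2) ⇒ n = 2(δ/d)² = 2 × (3.083 / 0.51)² = 73.09.
Round up to the next whole unit.

n = 74 per group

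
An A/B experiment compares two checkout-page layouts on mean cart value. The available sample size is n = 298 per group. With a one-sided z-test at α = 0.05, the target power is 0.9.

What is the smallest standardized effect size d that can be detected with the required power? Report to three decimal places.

d ≈ 0.240

Need Φ(δ − 1.645) = 0.9, so δ = 1.645 + 1.282 = 2.926.
δ = d·√(n/2) ⇒ d = δ/√(n/2) = 2.926/√(298/2) = 0.2397.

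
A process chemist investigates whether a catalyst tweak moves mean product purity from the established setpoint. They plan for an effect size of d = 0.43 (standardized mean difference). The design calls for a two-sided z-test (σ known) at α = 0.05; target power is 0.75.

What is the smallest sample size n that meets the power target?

n = 38

Set Φ(δ − 1.960) = 0.75; then δ − 1.960 = Φ⁻¹(0.75) = 0.674, giving δ = 2.634.
(Ignoring the negligible lower-tail rejection probability gives the usual closed-form inversion.)
δ = d·√n ⇒ n = (δ/d)² = (2.634 / 0.43)² = 37.54.
Rounding up, n = 38.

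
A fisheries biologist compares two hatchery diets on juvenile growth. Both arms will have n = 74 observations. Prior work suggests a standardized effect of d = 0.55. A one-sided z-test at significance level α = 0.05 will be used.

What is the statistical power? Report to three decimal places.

Power ≈ 0.955

Noncentrality parameter: δ = d·√(n/2) = 0.55 × √(74/2) = 3.3455
One-sided α = 0.05 → critical value z_{0.05} = 1.645.
Power = Φ(δ − 1.645) = Φ(1.701) = 0.9555.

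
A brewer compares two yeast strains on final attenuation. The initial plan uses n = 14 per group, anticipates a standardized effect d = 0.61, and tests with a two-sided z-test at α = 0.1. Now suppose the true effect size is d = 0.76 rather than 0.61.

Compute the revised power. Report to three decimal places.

With d = 0.76: δ = d·√(n/2) = 0.76 × √(14/2) = 2.0108. Critical value z_{0.05} = 1.645.
Revised power = Φ(δ − 1.645) + Φ(−δ − 1.645) = Φ(0.366) + Φ(-3.656) = 0.6428 + 0.0001 = 0.6429.

Power ≈ 0.643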